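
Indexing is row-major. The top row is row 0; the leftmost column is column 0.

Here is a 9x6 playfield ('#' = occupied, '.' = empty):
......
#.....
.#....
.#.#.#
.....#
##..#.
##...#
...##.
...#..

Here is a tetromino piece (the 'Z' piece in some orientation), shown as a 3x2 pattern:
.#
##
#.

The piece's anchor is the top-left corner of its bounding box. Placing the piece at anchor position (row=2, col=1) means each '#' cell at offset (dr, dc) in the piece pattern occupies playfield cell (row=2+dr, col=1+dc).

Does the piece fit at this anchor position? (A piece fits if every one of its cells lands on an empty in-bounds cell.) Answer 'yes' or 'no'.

Check each piece cell at anchor (2, 1):
  offset (0,1) -> (2,2): empty -> OK
  offset (1,0) -> (3,1): occupied ('#') -> FAIL
  offset (1,1) -> (3,2): empty -> OK
  offset (2,0) -> (4,1): empty -> OK
All cells valid: no

Answer: no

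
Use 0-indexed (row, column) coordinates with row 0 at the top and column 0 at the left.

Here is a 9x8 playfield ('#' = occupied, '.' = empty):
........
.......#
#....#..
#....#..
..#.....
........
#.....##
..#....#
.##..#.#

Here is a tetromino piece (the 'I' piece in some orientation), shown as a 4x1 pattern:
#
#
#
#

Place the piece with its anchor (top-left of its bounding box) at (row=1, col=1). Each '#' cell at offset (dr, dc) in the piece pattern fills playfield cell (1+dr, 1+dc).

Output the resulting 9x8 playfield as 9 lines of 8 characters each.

Fill (1+0,1+0) = (1,1)
Fill (1+1,1+0) = (2,1)
Fill (1+2,1+0) = (3,1)
Fill (1+3,1+0) = (4,1)

Answer: ........
.#.....#
##...#..
##...#..
.##.....
........
#.....##
..#....#
.##..#.#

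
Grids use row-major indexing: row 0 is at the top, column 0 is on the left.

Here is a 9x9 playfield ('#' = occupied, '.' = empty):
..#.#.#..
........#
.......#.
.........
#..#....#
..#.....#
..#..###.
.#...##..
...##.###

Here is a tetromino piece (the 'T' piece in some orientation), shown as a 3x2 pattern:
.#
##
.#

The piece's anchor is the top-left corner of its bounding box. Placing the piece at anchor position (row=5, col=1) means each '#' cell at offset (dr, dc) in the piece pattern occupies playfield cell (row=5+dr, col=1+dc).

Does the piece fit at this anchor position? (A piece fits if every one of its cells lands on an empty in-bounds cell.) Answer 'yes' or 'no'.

Answer: no

Derivation:
Check each piece cell at anchor (5, 1):
  offset (0,1) -> (5,2): occupied ('#') -> FAIL
  offset (1,0) -> (6,1): empty -> OK
  offset (1,1) -> (6,2): occupied ('#') -> FAIL
  offset (2,1) -> (7,2): empty -> OK
All cells valid: no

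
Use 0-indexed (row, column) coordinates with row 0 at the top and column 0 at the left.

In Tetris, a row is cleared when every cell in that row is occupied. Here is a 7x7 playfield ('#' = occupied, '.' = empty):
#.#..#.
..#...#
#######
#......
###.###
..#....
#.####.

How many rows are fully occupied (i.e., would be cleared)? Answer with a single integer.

Answer: 1

Derivation:
Check each row:
  row 0: 4 empty cells -> not full
  row 1: 5 empty cells -> not full
  row 2: 0 empty cells -> FULL (clear)
  row 3: 6 empty cells -> not full
  row 4: 1 empty cell -> not full
  row 5: 6 empty cells -> not full
  row 6: 2 empty cells -> not full
Total rows cleared: 1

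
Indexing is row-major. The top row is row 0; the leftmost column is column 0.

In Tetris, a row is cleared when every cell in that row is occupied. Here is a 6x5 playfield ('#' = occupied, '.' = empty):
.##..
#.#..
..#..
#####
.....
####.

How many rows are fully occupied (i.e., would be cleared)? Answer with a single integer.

Answer: 1

Derivation:
Check each row:
  row 0: 3 empty cells -> not full
  row 1: 3 empty cells -> not full
  row 2: 4 empty cells -> not full
  row 3: 0 empty cells -> FULL (clear)
  row 4: 5 empty cells -> not full
  row 5: 1 empty cell -> not full
Total rows cleared: 1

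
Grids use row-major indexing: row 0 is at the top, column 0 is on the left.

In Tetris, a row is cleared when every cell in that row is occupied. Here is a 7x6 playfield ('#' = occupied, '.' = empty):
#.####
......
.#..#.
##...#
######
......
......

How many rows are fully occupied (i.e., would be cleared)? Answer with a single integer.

Answer: 1

Derivation:
Check each row:
  row 0: 1 empty cell -> not full
  row 1: 6 empty cells -> not full
  row 2: 4 empty cells -> not full
  row 3: 3 empty cells -> not full
  row 4: 0 empty cells -> FULL (clear)
  row 5: 6 empty cells -> not full
  row 6: 6 empty cells -> not full
Total rows cleared: 1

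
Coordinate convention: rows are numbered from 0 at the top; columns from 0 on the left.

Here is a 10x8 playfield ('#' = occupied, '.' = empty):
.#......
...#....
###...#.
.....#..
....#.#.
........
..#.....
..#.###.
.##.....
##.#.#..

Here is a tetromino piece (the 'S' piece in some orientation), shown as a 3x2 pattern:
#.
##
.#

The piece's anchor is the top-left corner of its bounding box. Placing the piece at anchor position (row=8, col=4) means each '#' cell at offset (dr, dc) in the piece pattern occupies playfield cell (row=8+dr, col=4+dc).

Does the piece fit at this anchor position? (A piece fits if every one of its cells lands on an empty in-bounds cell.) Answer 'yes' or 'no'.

Answer: no

Derivation:
Check each piece cell at anchor (8, 4):
  offset (0,0) -> (8,4): empty -> OK
  offset (1,0) -> (9,4): empty -> OK
  offset (1,1) -> (9,5): occupied ('#') -> FAIL
  offset (2,1) -> (10,5): out of bounds -> FAIL
All cells valid: no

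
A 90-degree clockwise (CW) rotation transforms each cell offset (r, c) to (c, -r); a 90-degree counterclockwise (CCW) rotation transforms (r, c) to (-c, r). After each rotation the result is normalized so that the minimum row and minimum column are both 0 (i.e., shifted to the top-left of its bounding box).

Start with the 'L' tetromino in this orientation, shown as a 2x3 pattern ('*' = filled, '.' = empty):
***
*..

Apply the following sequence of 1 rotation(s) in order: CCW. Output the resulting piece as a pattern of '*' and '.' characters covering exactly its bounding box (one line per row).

Answer: *.
*.
**

Derivation:
Start:
***
*..
After rotation 1 (CCW):
*.
*.
**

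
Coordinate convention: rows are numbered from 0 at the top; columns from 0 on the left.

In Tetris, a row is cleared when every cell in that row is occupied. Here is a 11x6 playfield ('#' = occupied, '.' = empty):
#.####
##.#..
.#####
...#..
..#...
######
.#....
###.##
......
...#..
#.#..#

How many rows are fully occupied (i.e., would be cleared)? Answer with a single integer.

Check each row:
  row 0: 1 empty cell -> not full
  row 1: 3 empty cells -> not full
  row 2: 1 empty cell -> not full
  row 3: 5 empty cells -> not full
  row 4: 5 empty cells -> not full
  row 5: 0 empty cells -> FULL (clear)
  row 6: 5 empty cells -> not full
  row 7: 1 empty cell -> not full
  row 8: 6 empty cells -> not full
  row 9: 5 empty cells -> not full
  row 10: 3 empty cells -> not full
Total rows cleared: 1

Answer: 1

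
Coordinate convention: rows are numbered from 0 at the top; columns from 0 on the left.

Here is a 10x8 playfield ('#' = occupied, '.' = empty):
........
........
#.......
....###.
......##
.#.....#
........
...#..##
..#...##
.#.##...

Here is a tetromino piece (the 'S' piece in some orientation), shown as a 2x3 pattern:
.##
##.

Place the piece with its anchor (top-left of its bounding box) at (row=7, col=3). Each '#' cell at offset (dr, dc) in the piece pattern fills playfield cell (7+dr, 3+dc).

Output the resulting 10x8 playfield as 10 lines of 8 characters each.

Fill (7+0,3+1) = (7,4)
Fill (7+0,3+2) = (7,5)
Fill (7+1,3+0) = (8,3)
Fill (7+1,3+1) = (8,4)

Answer: ........
........
#.......
....###.
......##
.#.....#
........
...#####
..###.##
.#.##...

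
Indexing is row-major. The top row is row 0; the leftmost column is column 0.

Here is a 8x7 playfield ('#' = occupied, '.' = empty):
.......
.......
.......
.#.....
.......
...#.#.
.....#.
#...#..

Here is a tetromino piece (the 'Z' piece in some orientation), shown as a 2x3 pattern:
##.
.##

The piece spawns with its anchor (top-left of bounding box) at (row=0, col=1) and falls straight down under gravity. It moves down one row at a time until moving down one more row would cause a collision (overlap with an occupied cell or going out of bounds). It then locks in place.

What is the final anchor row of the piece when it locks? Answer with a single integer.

Answer: 2

Derivation:
Spawn at (row=0, col=1). Try each row:
  row 0: fits
  row 1: fits
  row 2: fits
  row 3: blocked -> lock at row 2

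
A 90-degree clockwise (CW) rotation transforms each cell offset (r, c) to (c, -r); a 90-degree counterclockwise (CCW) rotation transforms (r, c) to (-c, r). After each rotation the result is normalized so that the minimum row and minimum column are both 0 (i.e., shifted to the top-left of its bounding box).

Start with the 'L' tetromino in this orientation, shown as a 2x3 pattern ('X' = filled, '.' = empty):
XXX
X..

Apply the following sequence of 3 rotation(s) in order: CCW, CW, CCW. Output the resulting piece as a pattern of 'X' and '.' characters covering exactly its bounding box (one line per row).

Answer: X.
X.
XX

Derivation:
Start:
XXX
X..
After rotation 1 (CCW):
X.
X.
XX
After rotation 2 (CW):
XXX
X..
After rotation 3 (CCW):
X.
X.
XX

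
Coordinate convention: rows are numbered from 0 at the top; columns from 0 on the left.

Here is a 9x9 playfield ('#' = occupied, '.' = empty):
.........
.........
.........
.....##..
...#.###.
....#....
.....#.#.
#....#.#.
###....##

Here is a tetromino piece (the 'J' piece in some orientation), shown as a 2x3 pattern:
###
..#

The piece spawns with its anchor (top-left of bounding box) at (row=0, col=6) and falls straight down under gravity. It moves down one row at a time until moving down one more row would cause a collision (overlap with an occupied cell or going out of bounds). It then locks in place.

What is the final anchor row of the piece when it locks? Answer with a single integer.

Spawn at (row=0, col=6). Try each row:
  row 0: fits
  row 1: fits
  row 2: fits
  row 3: blocked -> lock at row 2

Answer: 2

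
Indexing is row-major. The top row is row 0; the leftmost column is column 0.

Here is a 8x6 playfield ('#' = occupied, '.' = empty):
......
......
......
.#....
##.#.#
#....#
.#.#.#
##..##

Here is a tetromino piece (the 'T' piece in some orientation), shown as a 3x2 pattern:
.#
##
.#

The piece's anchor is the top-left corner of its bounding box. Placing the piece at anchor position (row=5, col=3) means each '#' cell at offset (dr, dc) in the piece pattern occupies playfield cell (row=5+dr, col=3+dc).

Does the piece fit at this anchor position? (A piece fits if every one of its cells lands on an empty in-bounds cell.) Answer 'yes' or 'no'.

Answer: no

Derivation:
Check each piece cell at anchor (5, 3):
  offset (0,1) -> (5,4): empty -> OK
  offset (1,0) -> (6,3): occupied ('#') -> FAIL
  offset (1,1) -> (6,4): empty -> OK
  offset (2,1) -> (7,4): occupied ('#') -> FAIL
All cells valid: no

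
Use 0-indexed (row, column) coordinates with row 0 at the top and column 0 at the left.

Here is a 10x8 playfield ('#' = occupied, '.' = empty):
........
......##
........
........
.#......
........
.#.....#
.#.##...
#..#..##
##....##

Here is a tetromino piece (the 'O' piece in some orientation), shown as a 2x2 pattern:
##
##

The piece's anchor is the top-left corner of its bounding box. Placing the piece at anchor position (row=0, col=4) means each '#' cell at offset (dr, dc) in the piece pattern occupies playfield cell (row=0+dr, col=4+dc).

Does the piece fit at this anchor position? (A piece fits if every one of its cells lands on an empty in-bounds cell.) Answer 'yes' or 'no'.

Check each piece cell at anchor (0, 4):
  offset (0,0) -> (0,4): empty -> OK
  offset (0,1) -> (0,5): empty -> OK
  offset (1,0) -> (1,4): empty -> OK
  offset (1,1) -> (1,5): empty -> OK
All cells valid: yes

Answer: yes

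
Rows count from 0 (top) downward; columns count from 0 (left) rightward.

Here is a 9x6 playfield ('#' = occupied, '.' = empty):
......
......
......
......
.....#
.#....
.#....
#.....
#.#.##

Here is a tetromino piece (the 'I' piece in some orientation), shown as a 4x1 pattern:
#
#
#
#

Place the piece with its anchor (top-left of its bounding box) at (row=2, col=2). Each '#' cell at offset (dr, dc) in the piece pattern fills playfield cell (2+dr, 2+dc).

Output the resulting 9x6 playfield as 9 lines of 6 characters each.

Fill (2+0,2+0) = (2,2)
Fill (2+1,2+0) = (3,2)
Fill (2+2,2+0) = (4,2)
Fill (2+3,2+0) = (5,2)

Answer: ......
......
..#...
..#...
..#..#
.##...
.#....
#.....
#.#.##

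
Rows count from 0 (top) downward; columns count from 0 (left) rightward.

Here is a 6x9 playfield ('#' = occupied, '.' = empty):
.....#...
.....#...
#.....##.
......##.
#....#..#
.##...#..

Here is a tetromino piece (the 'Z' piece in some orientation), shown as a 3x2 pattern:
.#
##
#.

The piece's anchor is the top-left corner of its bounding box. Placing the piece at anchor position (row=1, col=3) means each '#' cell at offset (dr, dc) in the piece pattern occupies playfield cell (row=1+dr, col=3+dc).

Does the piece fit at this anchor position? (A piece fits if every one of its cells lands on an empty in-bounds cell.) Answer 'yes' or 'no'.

Check each piece cell at anchor (1, 3):
  offset (0,1) -> (1,4): empty -> OK
  offset (1,0) -> (2,3): empty -> OK
  offset (1,1) -> (2,4): empty -> OK
  offset (2,0) -> (3,3): empty -> OK
All cells valid: yes

Answer: yes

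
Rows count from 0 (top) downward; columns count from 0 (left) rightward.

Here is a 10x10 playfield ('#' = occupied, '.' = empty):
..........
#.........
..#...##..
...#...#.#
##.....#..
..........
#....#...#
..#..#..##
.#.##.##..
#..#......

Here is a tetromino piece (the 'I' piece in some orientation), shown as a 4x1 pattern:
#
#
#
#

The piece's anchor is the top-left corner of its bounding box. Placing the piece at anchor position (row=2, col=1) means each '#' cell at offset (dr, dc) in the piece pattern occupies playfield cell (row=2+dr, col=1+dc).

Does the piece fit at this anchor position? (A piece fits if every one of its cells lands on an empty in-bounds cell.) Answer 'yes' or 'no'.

Check each piece cell at anchor (2, 1):
  offset (0,0) -> (2,1): empty -> OK
  offset (1,0) -> (3,1): empty -> OK
  offset (2,0) -> (4,1): occupied ('#') -> FAIL
  offset (3,0) -> (5,1): empty -> OK
All cells valid: no

Answer: no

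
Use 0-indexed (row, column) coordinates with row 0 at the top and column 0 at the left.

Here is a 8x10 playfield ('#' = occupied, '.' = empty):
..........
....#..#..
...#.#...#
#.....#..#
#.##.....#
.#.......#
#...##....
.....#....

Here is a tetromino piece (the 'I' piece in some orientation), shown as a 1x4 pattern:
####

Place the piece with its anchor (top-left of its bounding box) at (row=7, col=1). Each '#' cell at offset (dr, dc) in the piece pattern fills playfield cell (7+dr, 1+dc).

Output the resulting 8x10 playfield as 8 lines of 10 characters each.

Fill (7+0,1+0) = (7,1)
Fill (7+0,1+1) = (7,2)
Fill (7+0,1+2) = (7,3)
Fill (7+0,1+3) = (7,4)

Answer: ..........
....#..#..
...#.#...#
#.....#..#
#.##.....#
.#.......#
#...##....
.#####....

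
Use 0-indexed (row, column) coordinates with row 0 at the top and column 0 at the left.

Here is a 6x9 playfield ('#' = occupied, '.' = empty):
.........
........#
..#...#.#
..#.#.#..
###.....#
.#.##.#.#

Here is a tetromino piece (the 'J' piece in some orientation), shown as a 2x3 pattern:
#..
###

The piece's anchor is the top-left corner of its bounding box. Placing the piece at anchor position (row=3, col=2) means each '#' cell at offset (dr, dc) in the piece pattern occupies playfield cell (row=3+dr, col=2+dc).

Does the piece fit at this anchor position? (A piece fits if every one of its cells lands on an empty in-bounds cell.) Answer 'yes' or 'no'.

Answer: no

Derivation:
Check each piece cell at anchor (3, 2):
  offset (0,0) -> (3,2): occupied ('#') -> FAIL
  offset (1,0) -> (4,2): occupied ('#') -> FAIL
  offset (1,1) -> (4,3): empty -> OK
  offset (1,2) -> (4,4): empty -> OK
All cells valid: no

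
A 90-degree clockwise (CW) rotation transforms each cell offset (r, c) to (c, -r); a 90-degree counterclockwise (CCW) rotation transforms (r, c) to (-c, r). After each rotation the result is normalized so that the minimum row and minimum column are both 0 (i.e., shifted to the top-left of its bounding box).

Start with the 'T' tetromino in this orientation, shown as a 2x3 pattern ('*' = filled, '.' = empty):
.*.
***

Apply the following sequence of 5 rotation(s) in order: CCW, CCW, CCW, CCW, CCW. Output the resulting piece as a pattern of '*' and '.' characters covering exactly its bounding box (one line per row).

Start:
.*.
***
After rotation 1 (CCW):
.*
**
.*
After rotation 2 (CCW):
***
.*.
After rotation 3 (CCW):
*.
**
*.
After rotation 4 (CCW):
.*.
***
After rotation 5 (CCW):
.*
**
.*

Answer: .*
**
.*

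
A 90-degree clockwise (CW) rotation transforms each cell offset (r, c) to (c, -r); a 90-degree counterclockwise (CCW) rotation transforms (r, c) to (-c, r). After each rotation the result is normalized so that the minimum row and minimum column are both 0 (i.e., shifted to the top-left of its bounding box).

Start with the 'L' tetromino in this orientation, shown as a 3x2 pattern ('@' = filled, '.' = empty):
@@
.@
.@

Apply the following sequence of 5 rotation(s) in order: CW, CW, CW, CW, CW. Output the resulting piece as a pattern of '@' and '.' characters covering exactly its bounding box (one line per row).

Start:
@@
.@
.@
After rotation 1 (CW):
..@
@@@
After rotation 2 (CW):
@.
@.
@@
After rotation 3 (CW):
@@@
@..
After rotation 4 (CW):
@@
.@
.@
After rotation 5 (CW):
..@
@@@

Answer: ..@
@@@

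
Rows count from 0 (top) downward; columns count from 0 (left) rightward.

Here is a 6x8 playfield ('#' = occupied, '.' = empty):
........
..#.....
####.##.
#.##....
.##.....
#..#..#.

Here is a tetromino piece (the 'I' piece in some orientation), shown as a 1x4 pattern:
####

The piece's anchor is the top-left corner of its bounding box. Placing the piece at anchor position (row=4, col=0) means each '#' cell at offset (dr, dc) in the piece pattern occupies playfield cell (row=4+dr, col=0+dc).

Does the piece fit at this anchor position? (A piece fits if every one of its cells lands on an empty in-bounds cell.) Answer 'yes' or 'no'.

Answer: no

Derivation:
Check each piece cell at anchor (4, 0):
  offset (0,0) -> (4,0): empty -> OK
  offset (0,1) -> (4,1): occupied ('#') -> FAIL
  offset (0,2) -> (4,2): occupied ('#') -> FAIL
  offset (0,3) -> (4,3): empty -> OK
All cells valid: no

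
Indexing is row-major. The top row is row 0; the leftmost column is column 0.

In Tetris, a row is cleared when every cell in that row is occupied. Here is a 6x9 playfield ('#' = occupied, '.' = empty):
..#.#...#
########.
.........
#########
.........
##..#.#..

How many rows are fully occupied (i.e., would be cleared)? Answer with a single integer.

Answer: 1

Derivation:
Check each row:
  row 0: 6 empty cells -> not full
  row 1: 1 empty cell -> not full
  row 2: 9 empty cells -> not full
  row 3: 0 empty cells -> FULL (clear)
  row 4: 9 empty cells -> not full
  row 5: 5 empty cells -> not full
Total rows cleared: 1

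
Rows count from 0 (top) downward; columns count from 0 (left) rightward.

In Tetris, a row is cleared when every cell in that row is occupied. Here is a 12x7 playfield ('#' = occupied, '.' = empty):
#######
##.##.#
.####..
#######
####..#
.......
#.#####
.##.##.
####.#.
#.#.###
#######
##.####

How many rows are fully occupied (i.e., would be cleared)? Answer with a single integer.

Check each row:
  row 0: 0 empty cells -> FULL (clear)
  row 1: 2 empty cells -> not full
  row 2: 3 empty cells -> not full
  row 3: 0 empty cells -> FULL (clear)
  row 4: 2 empty cells -> not full
  row 5: 7 empty cells -> not full
  row 6: 1 empty cell -> not full
  row 7: 3 empty cells -> not full
  row 8: 2 empty cells -> not full
  row 9: 2 empty cells -> not full
  row 10: 0 empty cells -> FULL (clear)
  row 11: 1 empty cell -> not full
Total rows cleared: 3

Answer: 3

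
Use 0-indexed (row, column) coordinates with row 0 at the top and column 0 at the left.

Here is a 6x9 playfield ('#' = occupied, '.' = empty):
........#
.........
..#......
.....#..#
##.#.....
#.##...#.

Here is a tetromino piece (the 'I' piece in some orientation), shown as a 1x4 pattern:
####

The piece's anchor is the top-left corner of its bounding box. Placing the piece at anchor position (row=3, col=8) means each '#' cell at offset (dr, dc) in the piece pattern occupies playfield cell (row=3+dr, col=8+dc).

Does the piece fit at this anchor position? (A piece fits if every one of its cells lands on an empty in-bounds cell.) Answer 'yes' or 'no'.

Check each piece cell at anchor (3, 8):
  offset (0,0) -> (3,8): occupied ('#') -> FAIL
  offset (0,1) -> (3,9): out of bounds -> FAIL
  offset (0,2) -> (3,10): out of bounds -> FAIL
  offset (0,3) -> (3,11): out of bounds -> FAIL
All cells valid: no

Answer: no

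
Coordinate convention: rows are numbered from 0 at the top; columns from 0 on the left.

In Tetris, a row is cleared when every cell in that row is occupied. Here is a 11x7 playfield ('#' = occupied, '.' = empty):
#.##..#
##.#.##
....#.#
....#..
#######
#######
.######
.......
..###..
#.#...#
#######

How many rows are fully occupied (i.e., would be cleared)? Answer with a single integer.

Answer: 3

Derivation:
Check each row:
  row 0: 3 empty cells -> not full
  row 1: 2 empty cells -> not full
  row 2: 5 empty cells -> not full
  row 3: 6 empty cells -> not full
  row 4: 0 empty cells -> FULL (clear)
  row 5: 0 empty cells -> FULL (clear)
  row 6: 1 empty cell -> not full
  row 7: 7 empty cells -> not full
  row 8: 4 empty cells -> not full
  row 9: 4 empty cells -> not full
  row 10: 0 empty cells -> FULL (clear)
Total rows cleared: 3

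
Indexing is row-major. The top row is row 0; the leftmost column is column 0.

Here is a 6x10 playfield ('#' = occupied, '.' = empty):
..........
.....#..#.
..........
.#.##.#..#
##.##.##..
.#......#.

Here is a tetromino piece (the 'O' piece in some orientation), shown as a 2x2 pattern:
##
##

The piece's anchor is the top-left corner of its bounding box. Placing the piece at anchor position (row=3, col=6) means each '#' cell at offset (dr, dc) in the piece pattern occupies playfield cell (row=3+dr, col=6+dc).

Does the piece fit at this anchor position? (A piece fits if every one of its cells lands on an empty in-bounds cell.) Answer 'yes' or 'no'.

Check each piece cell at anchor (3, 6):
  offset (0,0) -> (3,6): occupied ('#') -> FAIL
  offset (0,1) -> (3,7): empty -> OK
  offset (1,0) -> (4,6): occupied ('#') -> FAIL
  offset (1,1) -> (4,7): occupied ('#') -> FAIL
All cells valid: no

Answer: no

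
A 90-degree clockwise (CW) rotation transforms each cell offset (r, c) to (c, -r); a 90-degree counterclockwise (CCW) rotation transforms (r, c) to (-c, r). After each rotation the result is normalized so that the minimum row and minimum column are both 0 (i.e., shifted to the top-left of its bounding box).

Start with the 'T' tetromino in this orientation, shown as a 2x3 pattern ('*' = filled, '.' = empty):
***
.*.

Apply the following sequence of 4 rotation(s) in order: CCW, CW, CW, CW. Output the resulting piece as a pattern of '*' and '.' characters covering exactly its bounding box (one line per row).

Answer: .*.
***

Derivation:
Start:
***
.*.
After rotation 1 (CCW):
*.
**
*.
After rotation 2 (CW):
***
.*.
After rotation 3 (CW):
.*
**
.*
After rotation 4 (CW):
.*.
***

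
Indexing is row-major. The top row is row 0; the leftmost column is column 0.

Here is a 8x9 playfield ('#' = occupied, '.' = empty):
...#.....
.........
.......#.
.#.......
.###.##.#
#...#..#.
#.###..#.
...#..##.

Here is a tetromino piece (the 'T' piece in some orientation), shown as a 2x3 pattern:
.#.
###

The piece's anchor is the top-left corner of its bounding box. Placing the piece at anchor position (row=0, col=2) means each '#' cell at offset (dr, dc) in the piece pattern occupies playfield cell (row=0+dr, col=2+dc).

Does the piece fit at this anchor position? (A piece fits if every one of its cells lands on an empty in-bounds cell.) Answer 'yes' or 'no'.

Check each piece cell at anchor (0, 2):
  offset (0,1) -> (0,3): occupied ('#') -> FAIL
  offset (1,0) -> (1,2): empty -> OK
  offset (1,1) -> (1,3): empty -> OK
  offset (1,2) -> (1,4): empty -> OK
All cells valid: no

Answer: no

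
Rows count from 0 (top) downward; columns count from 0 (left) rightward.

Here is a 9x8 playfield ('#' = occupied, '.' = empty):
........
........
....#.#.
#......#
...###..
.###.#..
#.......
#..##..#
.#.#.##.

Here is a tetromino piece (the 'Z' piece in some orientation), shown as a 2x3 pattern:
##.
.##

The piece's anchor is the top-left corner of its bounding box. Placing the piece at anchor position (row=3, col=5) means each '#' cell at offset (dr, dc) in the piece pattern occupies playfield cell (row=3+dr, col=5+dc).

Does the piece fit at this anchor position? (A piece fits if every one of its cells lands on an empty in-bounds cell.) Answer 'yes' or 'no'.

Check each piece cell at anchor (3, 5):
  offset (0,0) -> (3,5): empty -> OK
  offset (0,1) -> (3,6): empty -> OK
  offset (1,1) -> (4,6): empty -> OK
  offset (1,2) -> (4,7): empty -> OK
All cells valid: yes

Answer: yes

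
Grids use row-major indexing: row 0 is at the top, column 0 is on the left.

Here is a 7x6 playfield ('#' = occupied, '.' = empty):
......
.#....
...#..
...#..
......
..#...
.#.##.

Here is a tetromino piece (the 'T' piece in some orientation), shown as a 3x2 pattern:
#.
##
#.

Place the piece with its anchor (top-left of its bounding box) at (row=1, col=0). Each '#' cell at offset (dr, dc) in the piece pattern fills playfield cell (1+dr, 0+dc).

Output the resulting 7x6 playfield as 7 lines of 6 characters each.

Answer: ......
##....
##.#..
#..#..
......
..#...
.#.##.

Derivation:
Fill (1+0,0+0) = (1,0)
Fill (1+1,0+0) = (2,0)
Fill (1+1,0+1) = (2,1)
Fill (1+2,0+0) = (3,0)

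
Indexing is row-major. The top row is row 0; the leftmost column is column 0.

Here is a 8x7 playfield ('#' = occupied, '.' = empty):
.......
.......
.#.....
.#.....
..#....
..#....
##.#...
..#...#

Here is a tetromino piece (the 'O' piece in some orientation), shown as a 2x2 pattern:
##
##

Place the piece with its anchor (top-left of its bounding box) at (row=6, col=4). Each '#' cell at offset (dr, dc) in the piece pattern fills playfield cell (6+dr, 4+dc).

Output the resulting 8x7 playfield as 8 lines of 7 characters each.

Answer: .......
.......
.#.....
.#.....
..#....
..#....
##.###.
..#.###

Derivation:
Fill (6+0,4+0) = (6,4)
Fill (6+0,4+1) = (6,5)
Fill (6+1,4+0) = (7,4)
Fill (6+1,4+1) = (7,5)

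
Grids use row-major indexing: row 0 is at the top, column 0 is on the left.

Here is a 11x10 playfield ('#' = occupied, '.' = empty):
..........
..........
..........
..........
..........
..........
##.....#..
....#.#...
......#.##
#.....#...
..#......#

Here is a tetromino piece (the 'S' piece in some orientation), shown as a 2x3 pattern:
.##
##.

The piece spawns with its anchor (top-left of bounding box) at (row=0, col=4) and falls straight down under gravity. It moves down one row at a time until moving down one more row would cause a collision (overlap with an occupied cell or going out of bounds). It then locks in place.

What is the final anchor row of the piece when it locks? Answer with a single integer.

Spawn at (row=0, col=4). Try each row:
  row 0: fits
  row 1: fits
  row 2: fits
  row 3: fits
  row 4: fits
  row 5: fits
  row 6: blocked -> lock at row 5

Answer: 5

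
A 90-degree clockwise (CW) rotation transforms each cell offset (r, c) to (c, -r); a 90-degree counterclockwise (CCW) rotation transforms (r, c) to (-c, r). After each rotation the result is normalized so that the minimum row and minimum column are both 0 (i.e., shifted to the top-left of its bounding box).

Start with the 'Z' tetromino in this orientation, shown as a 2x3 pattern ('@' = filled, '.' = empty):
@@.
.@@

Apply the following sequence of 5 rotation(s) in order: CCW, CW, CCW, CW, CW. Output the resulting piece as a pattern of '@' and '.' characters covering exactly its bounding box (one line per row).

Start:
@@.
.@@
After rotation 1 (CCW):
.@
@@
@.
After rotation 2 (CW):
@@.
.@@
After rotation 3 (CCW):
.@
@@
@.
After rotation 4 (CW):
@@.
.@@
After rotation 5 (CW):
.@
@@
@.

Answer: .@
@@
@.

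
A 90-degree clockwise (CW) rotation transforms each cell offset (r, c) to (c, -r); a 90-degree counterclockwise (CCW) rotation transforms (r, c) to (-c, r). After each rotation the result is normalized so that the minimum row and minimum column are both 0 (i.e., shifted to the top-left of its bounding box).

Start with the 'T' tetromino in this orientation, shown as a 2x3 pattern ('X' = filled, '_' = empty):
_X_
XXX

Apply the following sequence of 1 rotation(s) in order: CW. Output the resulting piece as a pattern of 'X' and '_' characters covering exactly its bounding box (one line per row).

Start:
_X_
XXX
After rotation 1 (CW):
X_
XX
X_

Answer: X_
XX
X_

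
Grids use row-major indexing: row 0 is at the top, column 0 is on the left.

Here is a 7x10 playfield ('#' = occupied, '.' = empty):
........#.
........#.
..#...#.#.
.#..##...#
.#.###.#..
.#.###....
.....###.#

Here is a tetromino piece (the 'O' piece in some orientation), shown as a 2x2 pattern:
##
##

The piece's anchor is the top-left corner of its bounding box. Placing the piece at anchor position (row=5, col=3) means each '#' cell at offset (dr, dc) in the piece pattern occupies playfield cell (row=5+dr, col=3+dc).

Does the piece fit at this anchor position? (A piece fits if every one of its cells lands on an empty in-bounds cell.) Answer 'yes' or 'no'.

Answer: no

Derivation:
Check each piece cell at anchor (5, 3):
  offset (0,0) -> (5,3): occupied ('#') -> FAIL
  offset (0,1) -> (5,4): occupied ('#') -> FAIL
  offset (1,0) -> (6,3): empty -> OK
  offset (1,1) -> (6,4): empty -> OK
All cells valid: no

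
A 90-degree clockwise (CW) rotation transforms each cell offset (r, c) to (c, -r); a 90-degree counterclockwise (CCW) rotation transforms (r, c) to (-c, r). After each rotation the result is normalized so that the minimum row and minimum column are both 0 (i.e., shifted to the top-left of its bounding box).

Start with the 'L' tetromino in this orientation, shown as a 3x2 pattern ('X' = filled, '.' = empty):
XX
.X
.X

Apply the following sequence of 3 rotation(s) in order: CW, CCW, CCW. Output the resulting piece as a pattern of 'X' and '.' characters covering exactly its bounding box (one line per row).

Answer: XXX
X..

Derivation:
Start:
XX
.X
.X
After rotation 1 (CW):
..X
XXX
After rotation 2 (CCW):
XX
.X
.X
After rotation 3 (CCW):
XXX
X..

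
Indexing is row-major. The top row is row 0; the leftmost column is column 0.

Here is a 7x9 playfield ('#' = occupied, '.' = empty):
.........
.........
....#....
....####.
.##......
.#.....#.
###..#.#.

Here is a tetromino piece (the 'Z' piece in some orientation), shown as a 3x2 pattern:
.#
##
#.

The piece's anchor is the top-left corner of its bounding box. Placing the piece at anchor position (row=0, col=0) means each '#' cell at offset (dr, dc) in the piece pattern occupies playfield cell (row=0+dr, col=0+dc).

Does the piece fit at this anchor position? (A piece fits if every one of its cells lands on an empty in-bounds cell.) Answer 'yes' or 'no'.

Answer: yes

Derivation:
Check each piece cell at anchor (0, 0):
  offset (0,1) -> (0,1): empty -> OK
  offset (1,0) -> (1,0): empty -> OK
  offset (1,1) -> (1,1): empty -> OK
  offset (2,0) -> (2,0): empty -> OK
All cells valid: yes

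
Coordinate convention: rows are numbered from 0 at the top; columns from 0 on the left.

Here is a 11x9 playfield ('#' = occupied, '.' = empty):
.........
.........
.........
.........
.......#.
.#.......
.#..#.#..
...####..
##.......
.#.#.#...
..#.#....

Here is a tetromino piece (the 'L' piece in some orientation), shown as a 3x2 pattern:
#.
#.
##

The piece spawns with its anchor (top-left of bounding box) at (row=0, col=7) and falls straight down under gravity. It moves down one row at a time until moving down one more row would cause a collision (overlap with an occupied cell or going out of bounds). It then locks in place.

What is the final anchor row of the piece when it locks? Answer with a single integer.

Answer: 1

Derivation:
Spawn at (row=0, col=7). Try each row:
  row 0: fits
  row 1: fits
  row 2: blocked -> lock at row 1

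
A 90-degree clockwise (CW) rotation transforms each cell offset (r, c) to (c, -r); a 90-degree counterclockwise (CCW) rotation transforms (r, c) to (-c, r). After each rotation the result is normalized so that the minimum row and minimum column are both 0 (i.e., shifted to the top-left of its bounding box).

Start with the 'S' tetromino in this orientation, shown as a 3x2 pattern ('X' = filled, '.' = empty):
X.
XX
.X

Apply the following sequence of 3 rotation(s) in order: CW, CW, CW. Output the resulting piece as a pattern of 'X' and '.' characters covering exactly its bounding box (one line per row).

Answer: .XX
XX.

Derivation:
Start:
X.
XX
.X
After rotation 1 (CW):
.XX
XX.
After rotation 2 (CW):
X.
XX
.X
After rotation 3 (CW):
.XX
XX.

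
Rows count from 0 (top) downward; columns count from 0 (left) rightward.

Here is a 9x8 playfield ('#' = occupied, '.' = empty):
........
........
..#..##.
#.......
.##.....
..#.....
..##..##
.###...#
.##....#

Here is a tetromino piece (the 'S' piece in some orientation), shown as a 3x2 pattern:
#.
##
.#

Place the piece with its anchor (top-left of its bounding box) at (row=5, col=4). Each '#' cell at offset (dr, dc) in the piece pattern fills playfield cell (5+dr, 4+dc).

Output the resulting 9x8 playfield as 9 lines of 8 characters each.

Answer: ........
........
..#..##.
#.......
.##.....
..#.#...
..######
.###.#.#
.##....#

Derivation:
Fill (5+0,4+0) = (5,4)
Fill (5+1,4+0) = (6,4)
Fill (5+1,4+1) = (6,5)
Fill (5+2,4+1) = (7,5)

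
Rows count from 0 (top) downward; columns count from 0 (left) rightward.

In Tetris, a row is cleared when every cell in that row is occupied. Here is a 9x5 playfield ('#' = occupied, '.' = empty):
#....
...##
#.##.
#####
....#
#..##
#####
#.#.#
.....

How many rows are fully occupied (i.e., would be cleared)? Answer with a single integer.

Check each row:
  row 0: 4 empty cells -> not full
  row 1: 3 empty cells -> not full
  row 2: 2 empty cells -> not full
  row 3: 0 empty cells -> FULL (clear)
  row 4: 4 empty cells -> not full
  row 5: 2 empty cells -> not full
  row 6: 0 empty cells -> FULL (clear)
  row 7: 2 empty cells -> not full
  row 8: 5 empty cells -> not full
Total rows cleared: 2

Answer: 2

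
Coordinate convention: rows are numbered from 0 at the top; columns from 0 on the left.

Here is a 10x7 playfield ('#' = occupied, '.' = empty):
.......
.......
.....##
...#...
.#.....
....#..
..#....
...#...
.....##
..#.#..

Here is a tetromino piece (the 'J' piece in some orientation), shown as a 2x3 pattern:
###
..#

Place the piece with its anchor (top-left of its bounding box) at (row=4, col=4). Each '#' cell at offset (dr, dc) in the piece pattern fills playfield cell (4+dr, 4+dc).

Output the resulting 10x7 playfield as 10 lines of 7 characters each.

Answer: .......
.......
.....##
...#...
.#..###
....#.#
..#....
...#...
.....##
..#.#..

Derivation:
Fill (4+0,4+0) = (4,4)
Fill (4+0,4+1) = (4,5)
Fill (4+0,4+2) = (4,6)
Fill (4+1,4+2) = (5,6)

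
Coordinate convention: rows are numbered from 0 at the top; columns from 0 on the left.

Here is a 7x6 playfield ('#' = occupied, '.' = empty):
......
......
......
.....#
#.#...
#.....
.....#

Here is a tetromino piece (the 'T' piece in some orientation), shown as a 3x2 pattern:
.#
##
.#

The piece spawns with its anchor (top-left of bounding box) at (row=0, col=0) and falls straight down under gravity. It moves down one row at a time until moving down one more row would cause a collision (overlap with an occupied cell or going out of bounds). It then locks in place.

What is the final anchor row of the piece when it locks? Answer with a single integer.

Answer: 2

Derivation:
Spawn at (row=0, col=0). Try each row:
  row 0: fits
  row 1: fits
  row 2: fits
  row 3: blocked -> lock at row 2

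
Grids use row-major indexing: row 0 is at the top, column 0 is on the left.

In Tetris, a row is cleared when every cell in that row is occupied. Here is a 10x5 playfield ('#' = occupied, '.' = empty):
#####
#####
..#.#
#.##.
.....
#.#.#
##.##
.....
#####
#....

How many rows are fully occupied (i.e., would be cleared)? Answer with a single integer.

Answer: 3

Derivation:
Check each row:
  row 0: 0 empty cells -> FULL (clear)
  row 1: 0 empty cells -> FULL (clear)
  row 2: 3 empty cells -> not full
  row 3: 2 empty cells -> not full
  row 4: 5 empty cells -> not full
  row 5: 2 empty cells -> not full
  row 6: 1 empty cell -> not full
  row 7: 5 empty cells -> not full
  row 8: 0 empty cells -> FULL (clear)
  row 9: 4 empty cells -> not full
Total rows cleared: 3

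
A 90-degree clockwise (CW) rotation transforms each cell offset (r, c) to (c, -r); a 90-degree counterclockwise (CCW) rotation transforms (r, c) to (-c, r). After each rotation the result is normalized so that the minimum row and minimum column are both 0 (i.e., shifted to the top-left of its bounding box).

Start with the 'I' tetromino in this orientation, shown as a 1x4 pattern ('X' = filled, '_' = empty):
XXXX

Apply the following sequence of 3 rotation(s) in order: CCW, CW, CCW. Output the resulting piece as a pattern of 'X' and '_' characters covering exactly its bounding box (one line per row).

Start:
XXXX
After rotation 1 (CCW):
X
X
X
X
After rotation 2 (CW):
XXXX
After rotation 3 (CCW):
X
X
X
X

Answer: X
X
X
X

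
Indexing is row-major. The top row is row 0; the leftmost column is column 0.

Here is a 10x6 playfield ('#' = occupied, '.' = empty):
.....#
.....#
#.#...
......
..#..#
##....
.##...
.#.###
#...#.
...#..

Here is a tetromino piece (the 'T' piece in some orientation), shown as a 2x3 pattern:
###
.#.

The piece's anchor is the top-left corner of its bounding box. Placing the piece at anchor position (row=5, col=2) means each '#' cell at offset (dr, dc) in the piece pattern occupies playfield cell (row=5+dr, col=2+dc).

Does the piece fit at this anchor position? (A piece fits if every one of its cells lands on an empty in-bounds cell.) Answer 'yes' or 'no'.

Check each piece cell at anchor (5, 2):
  offset (0,0) -> (5,2): empty -> OK
  offset (0,1) -> (5,3): empty -> OK
  offset (0,2) -> (5,4): empty -> OK
  offset (1,1) -> (6,3): empty -> OK
All cells valid: yes

Answer: yes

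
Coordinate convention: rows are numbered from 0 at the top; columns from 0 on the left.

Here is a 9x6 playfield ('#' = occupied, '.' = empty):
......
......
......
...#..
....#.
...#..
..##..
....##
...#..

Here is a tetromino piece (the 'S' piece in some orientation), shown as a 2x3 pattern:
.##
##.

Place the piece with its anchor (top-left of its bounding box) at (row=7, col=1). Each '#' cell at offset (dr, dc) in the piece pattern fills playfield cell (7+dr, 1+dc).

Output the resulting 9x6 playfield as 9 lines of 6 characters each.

Answer: ......
......
......
...#..
....#.
...#..
..##..
..####
.###..

Derivation:
Fill (7+0,1+1) = (7,2)
Fill (7+0,1+2) = (7,3)
Fill (7+1,1+0) = (8,1)
Fill (7+1,1+1) = (8,2)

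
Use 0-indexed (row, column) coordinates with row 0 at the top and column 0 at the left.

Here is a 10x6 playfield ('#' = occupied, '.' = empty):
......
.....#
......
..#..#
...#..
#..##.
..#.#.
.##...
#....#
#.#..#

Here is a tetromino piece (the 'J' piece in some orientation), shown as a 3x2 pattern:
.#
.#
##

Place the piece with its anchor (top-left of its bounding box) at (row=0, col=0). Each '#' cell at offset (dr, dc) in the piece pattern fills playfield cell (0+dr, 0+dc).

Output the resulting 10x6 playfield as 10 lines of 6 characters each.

Fill (0+0,0+1) = (0,1)
Fill (0+1,0+1) = (1,1)
Fill (0+2,0+0) = (2,0)
Fill (0+2,0+1) = (2,1)

Answer: .#....
.#...#
##....
..#..#
...#..
#..##.
..#.#.
.##...
#....#
#.#..#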